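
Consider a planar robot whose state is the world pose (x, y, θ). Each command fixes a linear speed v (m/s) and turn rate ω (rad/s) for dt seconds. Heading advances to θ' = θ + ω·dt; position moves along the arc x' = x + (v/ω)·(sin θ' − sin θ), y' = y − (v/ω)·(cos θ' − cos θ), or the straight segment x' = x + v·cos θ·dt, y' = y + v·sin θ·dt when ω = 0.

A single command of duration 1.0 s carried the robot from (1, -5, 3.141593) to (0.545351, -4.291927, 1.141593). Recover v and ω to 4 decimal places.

v = 1.0000, ω = -2.0000

Δθ = 1.141593 − 3.141593 = -2.000000
ω = Δθ/dt = -2.000000/1.0 = -2.0000
R = −Δy/(cos θ' − cos θ) = -0.5000
v = R·ω = -0.5000·-2.0000 = 1.0000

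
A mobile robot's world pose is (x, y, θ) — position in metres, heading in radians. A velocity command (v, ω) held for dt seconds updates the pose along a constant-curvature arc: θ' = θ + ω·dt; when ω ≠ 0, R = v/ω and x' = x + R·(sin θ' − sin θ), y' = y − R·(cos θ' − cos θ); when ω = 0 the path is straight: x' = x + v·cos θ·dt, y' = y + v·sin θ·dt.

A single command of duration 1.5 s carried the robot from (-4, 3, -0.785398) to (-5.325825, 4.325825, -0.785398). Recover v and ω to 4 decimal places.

v = -1.2500, ω = 0.0000

Δθ = -0.785398 − -0.785398 = 0.000000
ω = Δθ/dt = 0.000000/1.5 = 0.0000
ω = 0 → v = (Δx·cos θ + Δy·sin θ)/dt = -1.2500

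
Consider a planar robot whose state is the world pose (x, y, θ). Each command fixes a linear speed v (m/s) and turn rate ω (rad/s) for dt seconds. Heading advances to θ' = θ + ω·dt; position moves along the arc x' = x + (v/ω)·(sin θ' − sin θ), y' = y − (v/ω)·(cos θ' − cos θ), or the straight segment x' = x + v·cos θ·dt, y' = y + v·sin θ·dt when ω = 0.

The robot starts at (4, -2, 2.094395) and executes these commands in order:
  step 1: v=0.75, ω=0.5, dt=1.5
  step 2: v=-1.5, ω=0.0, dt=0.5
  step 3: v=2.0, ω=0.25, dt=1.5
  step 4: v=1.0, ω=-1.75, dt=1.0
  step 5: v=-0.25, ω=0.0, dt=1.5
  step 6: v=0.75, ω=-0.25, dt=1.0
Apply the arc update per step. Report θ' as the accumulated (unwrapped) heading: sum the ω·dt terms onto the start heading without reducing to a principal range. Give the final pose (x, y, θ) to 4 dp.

(0.4099, -0.2254, 1.2194)

step 1: θ'=2.8444 (R=1.5000) → pose (3.1402, -1.3158, 2.8444)
step 2: θ'=2.8444 (straight) → pose (3.8573, -1.5354, 2.8444)
step 3: θ'=3.2194 (R=8.0000) → pose (0.8928, -1.2089, 3.2194)
step 4: θ'=1.4694 (R=-0.5714) → pose (0.2799, -0.5813, 1.4694)
step 5: θ'=1.4694 (straight) → pose (0.2420, -0.9544, 1.4694)
step 6: θ'=1.2194 (R=-3.0000) → pose (0.4099, -0.2254, 1.2194)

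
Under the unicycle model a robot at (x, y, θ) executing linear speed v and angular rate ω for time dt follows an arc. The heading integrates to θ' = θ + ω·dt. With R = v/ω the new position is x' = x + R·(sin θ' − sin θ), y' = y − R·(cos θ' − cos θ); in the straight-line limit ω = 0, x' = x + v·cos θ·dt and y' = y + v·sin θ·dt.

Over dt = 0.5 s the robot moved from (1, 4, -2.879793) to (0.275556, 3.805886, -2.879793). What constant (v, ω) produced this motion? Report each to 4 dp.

Δθ = -2.879793 − -2.879793 = 0.000000
ω = Δθ/dt = 0.000000/0.5 = 0.0000
ω = 0 → v = (Δx·cos θ + Δy·sin θ)/dt = 1.5000

v = 1.5000, ω = 0.0000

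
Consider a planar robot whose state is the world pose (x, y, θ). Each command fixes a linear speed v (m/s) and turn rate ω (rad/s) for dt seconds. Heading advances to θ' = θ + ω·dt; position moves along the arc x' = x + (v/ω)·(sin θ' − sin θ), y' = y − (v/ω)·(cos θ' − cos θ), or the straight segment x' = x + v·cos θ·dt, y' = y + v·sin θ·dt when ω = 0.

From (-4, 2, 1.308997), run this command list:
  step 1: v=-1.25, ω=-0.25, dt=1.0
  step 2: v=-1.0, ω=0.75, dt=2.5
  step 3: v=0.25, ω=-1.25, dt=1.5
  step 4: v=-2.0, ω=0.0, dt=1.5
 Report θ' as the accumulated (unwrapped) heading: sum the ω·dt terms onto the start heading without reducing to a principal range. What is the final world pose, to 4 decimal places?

step 1: θ'=1.0590 (R=5.0000) → pose (-4.4703, 0.8454, 1.0590)
step 2: θ'=2.9340 (R=-1.3333) → pose (-3.5826, -1.1123, 2.9340)
step 3: θ'=1.0590 (R=-0.2000) → pose (-3.7158, -0.8187, 1.0590)
step 4: θ'=1.0590 (straight) → pose (-5.1850, -3.4343, 1.0590)

(-5.1850, -3.4343, 1.0590)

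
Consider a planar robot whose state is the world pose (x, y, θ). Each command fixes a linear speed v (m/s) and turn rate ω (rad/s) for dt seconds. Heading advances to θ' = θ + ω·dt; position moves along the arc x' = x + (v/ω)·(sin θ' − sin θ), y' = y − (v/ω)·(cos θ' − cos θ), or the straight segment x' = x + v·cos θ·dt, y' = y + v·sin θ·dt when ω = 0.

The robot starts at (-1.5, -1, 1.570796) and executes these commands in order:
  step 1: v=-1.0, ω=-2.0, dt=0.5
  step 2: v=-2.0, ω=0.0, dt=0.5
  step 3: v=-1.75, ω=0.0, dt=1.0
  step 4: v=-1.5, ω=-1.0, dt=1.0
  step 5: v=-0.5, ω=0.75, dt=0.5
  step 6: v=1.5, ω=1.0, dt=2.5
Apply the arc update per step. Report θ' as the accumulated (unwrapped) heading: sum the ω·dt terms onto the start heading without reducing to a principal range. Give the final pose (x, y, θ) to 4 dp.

step 1: θ'=0.5708 (R=0.5000) → pose (-1.7298, -1.4207, 0.5708)
step 2: θ'=0.5708 (straight) → pose (-2.5713, -1.9610, 0.5708)
step 3: θ'=0.5708 (straight) → pose (-4.0439, -2.9066, 0.5708)
step 4: θ'=-0.4292 (R=1.5000) → pose (-5.4786, -3.0083, -0.4292)
step 5: θ'=-0.0542 (R=-0.6667) → pose (-5.7199, -2.9488, -0.0542)
step 6: θ'=2.4458 (R=1.5000) → pose (-4.6771, -0.2997, 2.4458)

(-4.6771, -0.2997, 2.4458)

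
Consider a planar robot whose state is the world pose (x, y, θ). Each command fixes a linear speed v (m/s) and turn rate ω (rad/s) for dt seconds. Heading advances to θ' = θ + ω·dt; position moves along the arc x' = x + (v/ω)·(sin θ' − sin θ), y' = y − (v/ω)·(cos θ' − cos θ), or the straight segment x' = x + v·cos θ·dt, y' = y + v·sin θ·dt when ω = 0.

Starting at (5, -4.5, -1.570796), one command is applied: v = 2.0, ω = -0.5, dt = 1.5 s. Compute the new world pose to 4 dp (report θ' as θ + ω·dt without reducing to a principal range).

(3.9268, -7.2266, -2.3208)

θ' = -1.5708 + -0.5·1.5 = -2.3208
R = v/ω = 2.0/-0.5 = -4.0000
x' = 5 + -4.0000·(sin -2.3208 − sin -1.5708) = 3.9268
y' = -4.5 − -4.0000·(cos -2.3208 − cos -1.5708) = -7.2266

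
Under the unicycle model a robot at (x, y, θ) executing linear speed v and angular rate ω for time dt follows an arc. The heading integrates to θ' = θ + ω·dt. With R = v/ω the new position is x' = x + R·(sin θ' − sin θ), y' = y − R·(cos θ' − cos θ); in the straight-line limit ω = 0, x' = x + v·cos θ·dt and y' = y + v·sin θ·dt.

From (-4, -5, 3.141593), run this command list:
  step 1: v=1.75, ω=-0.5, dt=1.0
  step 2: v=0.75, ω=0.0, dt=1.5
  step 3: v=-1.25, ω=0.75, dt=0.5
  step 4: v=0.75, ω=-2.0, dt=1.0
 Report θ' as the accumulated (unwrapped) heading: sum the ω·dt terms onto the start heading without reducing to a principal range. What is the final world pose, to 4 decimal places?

(-6.3461, -3.6538, 1.0166)

step 1: θ'=2.6416 (R=-3.5000) → pose (-5.6780, -4.5715, 2.6416)
step 2: θ'=2.6416 (straight) → pose (-6.6653, -4.0322, 2.6416)
step 3: θ'=3.0166 (R=-1.6667) → pose (-6.0740, -4.2232, 3.0166)
step 4: θ'=1.0166 (R=-0.3750) → pose (-6.3461, -3.6538, 1.0166)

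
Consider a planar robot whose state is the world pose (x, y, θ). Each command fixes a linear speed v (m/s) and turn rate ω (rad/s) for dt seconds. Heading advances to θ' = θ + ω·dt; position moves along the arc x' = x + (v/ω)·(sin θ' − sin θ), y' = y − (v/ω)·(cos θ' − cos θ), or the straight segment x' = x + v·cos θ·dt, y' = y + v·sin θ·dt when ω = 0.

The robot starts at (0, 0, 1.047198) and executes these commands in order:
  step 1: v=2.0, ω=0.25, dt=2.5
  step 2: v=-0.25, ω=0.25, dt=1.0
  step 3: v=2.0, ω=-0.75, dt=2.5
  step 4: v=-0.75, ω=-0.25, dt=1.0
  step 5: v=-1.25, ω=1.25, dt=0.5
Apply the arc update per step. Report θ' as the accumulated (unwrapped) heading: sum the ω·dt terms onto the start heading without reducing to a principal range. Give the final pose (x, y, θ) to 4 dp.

step 1: θ'=1.6722 (R=8.0000) → pose (1.0307, 4.8098, 1.6722)
step 2: θ'=1.9222 (R=-1.0000) → pose (1.0867, 4.5668, 1.9222)
step 3: θ'=0.0472 (R=-2.6667) → pose (3.4646, 8.1484, 0.0472)
step 4: θ'=-0.2028 (R=3.0000) → pose (2.7188, 8.2066, -0.2028)
step 5: θ'=0.4222 (R=-1.0000) → pose (2.1076, 8.1393, 0.4222)

(2.1076, 8.1393, 0.4222)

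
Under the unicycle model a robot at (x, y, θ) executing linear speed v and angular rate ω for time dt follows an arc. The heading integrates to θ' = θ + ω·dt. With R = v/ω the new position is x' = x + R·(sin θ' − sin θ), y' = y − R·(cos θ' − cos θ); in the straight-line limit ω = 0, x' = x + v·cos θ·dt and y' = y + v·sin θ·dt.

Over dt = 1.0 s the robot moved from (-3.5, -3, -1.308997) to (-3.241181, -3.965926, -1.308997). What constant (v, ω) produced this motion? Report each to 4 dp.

Δθ = -1.308997 − -1.308997 = 0.000000
ω = Δθ/dt = 0.000000/1.0 = 0.0000
ω = 0 → v = (Δx·cos θ + Δy·sin θ)/dt = 1.0000

v = 1.0000, ω = 0.0000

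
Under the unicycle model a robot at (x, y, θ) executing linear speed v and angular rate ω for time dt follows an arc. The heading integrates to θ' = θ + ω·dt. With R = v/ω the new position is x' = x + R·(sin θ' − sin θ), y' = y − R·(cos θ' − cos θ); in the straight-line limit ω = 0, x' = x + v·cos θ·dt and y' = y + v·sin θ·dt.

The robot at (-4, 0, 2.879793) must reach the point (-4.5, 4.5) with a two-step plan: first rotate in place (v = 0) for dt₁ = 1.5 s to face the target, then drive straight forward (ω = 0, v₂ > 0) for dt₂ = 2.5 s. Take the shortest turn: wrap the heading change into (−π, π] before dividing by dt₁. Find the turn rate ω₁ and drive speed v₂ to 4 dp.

ω₁ = -0.7989, v₂ = 1.8111

heading to target = atan2(4.5−0, -4.5−-4) = 1.6815
Δθ = wrap(1.6815 − 2.8798) = -1.1983; ω₁ = Δθ/dt₁ = -0.7989
distance = √((-4.5−-4)² + (4.5−0)²) = 4.5277; v₂ = distance/dt₂ = 1.8111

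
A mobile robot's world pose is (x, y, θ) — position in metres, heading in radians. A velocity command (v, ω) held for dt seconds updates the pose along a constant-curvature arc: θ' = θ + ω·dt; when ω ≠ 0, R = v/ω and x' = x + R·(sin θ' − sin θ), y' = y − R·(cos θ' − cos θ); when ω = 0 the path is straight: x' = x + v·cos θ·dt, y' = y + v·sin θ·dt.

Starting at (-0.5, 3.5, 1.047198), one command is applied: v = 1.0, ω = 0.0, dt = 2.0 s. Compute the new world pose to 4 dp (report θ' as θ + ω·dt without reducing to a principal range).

(0.5000, 5.2321, 1.0472)

θ' = 1.0472 + 0.0·2.0 = 1.0472
ω = 0 → straight: x' = -0.5 + 1.0·cos(1.0472)·2.0 = 0.5000
y' = 3.5 + 1.0·sin(1.0472)·2.0 = 5.2321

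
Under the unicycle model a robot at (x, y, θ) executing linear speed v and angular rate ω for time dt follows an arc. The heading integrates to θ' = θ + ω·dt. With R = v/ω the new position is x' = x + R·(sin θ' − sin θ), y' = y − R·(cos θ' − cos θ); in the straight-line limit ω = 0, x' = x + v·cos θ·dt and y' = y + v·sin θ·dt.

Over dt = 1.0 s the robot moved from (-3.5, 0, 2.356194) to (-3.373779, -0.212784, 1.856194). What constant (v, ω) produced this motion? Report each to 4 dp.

Δθ = 1.856194 − 2.356194 = -0.500000
ω = Δθ/dt = -0.500000/1.0 = -0.5000
R = −Δy/(cos θ' − cos θ) = 0.5000
v = R·ω = 0.5000·-0.5000 = -0.2500

v = -0.2500, ω = -0.5000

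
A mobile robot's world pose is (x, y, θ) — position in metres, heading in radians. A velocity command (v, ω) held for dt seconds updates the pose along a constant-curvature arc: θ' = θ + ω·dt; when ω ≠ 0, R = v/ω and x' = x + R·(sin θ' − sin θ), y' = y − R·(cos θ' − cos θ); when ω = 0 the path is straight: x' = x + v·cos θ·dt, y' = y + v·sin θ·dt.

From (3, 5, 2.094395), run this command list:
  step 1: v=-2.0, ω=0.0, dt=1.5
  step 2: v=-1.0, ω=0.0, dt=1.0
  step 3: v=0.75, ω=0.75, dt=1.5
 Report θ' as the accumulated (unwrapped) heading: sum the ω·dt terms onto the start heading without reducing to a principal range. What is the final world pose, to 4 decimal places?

(4.0563, 2.0329, 3.2194)

step 1: θ'=2.0944 (straight) → pose (4.5000, 2.4019, 2.0944)
step 2: θ'=2.0944 (straight) → pose (5.0000, 1.5359, 2.0944)
step 3: θ'=3.2194 (R=1.0000) → pose (4.0563, 2.0329, 3.2194)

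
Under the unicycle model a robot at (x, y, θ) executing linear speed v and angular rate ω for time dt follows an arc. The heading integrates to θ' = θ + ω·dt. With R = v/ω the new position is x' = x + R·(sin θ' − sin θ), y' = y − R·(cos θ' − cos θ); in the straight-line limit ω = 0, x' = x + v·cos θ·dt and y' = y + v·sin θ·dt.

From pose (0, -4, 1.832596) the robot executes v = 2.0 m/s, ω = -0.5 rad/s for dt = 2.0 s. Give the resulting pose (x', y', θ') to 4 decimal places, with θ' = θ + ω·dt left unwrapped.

(0.9050, -0.2729, 0.8326)

θ' = 1.8326 + -0.5·2.0 = 0.8326
R = v/ω = 2.0/-0.5 = -4.0000
x' = 0 + -4.0000·(sin 0.8326 − sin 1.8326) = 0.9050
y' = -4 − -4.0000·(cos 0.8326 − cos 1.8326) = -0.2729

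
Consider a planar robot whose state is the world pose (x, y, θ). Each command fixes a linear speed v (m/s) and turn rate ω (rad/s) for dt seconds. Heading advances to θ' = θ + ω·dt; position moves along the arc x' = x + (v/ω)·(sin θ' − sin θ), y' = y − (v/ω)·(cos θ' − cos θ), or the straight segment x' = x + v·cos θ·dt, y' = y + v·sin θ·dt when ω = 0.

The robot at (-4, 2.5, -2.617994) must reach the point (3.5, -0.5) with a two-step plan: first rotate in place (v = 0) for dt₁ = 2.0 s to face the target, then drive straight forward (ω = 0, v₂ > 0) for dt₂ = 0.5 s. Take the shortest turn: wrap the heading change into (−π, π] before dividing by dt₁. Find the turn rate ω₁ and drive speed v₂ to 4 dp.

heading to target = atan2(-0.5−2.5, 3.5−-4) = -0.3805
Δθ = wrap(-0.3805 − -2.6180) = 2.2375; ω₁ = Δθ/dt₁ = 1.1187
distance = √((3.5−-4)² + (-0.5−2.5)²) = 8.0777; v₂ = distance/dt₂ = 16.1555

ω₁ = 1.1187, v₂ = 16.1555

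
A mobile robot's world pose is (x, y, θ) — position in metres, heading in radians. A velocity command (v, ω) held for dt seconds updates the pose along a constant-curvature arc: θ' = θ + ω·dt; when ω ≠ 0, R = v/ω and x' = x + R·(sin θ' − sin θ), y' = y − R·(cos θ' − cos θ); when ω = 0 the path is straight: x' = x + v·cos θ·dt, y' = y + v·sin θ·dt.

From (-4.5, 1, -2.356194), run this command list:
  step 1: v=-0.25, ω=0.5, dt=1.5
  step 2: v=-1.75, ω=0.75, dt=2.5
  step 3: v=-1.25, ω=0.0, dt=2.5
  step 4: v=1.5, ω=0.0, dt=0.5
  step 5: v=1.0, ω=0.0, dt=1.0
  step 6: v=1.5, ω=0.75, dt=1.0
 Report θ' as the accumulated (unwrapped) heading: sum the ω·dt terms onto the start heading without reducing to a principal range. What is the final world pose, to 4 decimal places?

(-7.4592, 4.1822, 1.0188)

step 1: θ'=-1.6062 (R=-0.5000) → pose (-4.3539, 1.3359, -1.6062)
step 2: θ'=0.2688 (R=-2.3333) → pose (-7.3054, 3.6680, 0.2688)
step 3: θ'=0.2688 (straight) → pose (-10.3182, 2.8380, 0.2688)
step 4: θ'=0.2688 (straight) → pose (-9.5951, 3.0372, 0.2688)
step 5: θ'=0.2688 (straight) → pose (-8.6310, 3.3028, 0.2688)
step 6: θ'=1.0188 (R=2.0000) → pose (-7.4592, 4.1822, 1.0188)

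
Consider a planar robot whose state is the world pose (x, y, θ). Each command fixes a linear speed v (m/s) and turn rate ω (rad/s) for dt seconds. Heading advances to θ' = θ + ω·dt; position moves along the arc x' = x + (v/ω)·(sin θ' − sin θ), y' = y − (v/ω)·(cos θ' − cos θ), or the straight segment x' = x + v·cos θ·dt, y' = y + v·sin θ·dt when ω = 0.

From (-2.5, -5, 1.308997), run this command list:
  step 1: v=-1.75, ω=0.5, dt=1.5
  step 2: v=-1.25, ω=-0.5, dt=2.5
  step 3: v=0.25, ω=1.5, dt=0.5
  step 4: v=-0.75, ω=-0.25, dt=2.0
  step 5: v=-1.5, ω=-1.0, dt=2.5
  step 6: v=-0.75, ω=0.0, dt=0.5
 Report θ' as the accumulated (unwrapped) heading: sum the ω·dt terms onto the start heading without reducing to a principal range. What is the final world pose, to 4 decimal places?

(-5.7912, -10.8541, -1.4410)

step 1: θ'=2.0590 (R=-3.5000) → pose (-2.2104, -7.5475, 2.0590)
step 2: θ'=0.8090 (R=2.5000) → pose (-2.6093, -10.4457, 0.8090)
step 3: θ'=1.5590 (R=0.1667) → pose (-2.5633, -10.3326, 1.5590)
step 4: θ'=1.0590 (R=3.0000) → pose (-2.9475, -11.7664, 1.0590)
step 5: θ'=-1.4410 (R=1.5000) → pose (-5.7427, -11.2259, -1.4410)
step 6: θ'=-1.4410 (straight) → pose (-5.7912, -10.8541, -1.4410)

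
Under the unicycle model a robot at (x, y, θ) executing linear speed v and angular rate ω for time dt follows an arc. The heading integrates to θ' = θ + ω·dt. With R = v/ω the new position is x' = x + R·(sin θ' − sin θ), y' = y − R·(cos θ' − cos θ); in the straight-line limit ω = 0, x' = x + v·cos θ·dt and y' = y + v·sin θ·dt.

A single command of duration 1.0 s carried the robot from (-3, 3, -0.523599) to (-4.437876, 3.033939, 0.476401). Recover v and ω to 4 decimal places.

Δθ = 0.476401 − -0.523599 = 1.000000
ω = Δθ/dt = 1.000000/1.0 = 1.0000
R = Δx/(sin θ' − sin θ) = -1.5000
v = R·ω = -1.5000·1.0000 = -1.5000

v = -1.5000, ω = 1.0000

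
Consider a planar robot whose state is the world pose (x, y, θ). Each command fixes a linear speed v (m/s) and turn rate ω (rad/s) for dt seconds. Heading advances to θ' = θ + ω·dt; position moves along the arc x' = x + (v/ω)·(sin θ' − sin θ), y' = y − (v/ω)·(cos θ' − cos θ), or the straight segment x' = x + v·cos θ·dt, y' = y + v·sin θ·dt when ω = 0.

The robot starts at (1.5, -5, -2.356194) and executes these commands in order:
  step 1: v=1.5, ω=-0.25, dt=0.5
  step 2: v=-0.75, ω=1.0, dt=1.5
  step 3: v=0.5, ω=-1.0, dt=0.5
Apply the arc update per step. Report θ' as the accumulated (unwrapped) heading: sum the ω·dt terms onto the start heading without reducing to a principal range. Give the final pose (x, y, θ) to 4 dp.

step 1: θ'=-2.4812 (R=-6.0000) → pose (0.9379, -5.4958, -2.4812)
step 2: θ'=-0.9812 (R=-0.7500) → pose (1.1012, -4.4865, -0.9812)
step 3: θ'=-1.4812 (R=-0.5000) → pose (1.1837, -4.7198, -1.4812)

(1.1837, -4.7198, -1.4812)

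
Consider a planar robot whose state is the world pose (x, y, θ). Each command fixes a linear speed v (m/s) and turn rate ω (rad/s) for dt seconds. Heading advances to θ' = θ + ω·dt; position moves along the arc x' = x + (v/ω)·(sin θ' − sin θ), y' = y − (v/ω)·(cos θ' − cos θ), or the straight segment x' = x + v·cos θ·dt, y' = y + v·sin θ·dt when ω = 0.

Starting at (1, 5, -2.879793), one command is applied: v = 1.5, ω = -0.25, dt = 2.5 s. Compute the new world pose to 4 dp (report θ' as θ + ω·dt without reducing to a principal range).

θ' = -2.8798 + -0.25·2.5 = -3.5048
R = v/ω = 1.5/-0.25 = -6.0000
x' = 1 + -6.0000·(sin -3.5048 − sin -2.8798) = -2.6845
y' = 5 − -6.0000·(cos -3.5048 − cos -2.8798) = 5.1870

(-2.6845, 5.1870, -3.5048)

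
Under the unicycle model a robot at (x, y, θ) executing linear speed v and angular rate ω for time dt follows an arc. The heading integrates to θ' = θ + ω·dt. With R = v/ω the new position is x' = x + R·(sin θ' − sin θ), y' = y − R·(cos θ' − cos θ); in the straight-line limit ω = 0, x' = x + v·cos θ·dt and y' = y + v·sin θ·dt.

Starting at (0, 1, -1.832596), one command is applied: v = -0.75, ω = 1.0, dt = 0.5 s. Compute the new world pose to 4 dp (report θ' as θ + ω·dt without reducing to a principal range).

θ' = -1.8326 + 1.0·0.5 = -1.3326
R = v/ω = -0.75/1.0 = -0.7500
x' = 0 + -0.7500·(sin -1.3326 − sin -1.8326) = 0.0044
y' = 1 − -0.7500·(cos -1.3326 − cos -1.8326) = 1.3711

(0.0044, 1.3711, -1.3326)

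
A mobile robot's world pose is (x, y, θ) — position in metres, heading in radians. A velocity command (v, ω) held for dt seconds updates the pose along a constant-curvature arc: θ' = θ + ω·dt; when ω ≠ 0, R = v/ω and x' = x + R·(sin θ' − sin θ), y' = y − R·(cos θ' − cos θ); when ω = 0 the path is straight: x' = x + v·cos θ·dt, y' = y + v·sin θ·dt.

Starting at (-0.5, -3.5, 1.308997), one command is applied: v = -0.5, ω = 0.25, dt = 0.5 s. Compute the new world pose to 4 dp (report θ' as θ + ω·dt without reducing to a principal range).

θ' = 1.3090 + 0.25·0.5 = 1.4340
R = v/ω = -0.5/0.25 = -2.0000
x' = -0.5 + -2.0000·(sin 1.4340 − sin 1.3090) = -0.5495
y' = -3.5 − -2.0000·(cos 1.4340 − cos 1.3090) = -3.7449

(-0.5495, -3.7449, 1.4340)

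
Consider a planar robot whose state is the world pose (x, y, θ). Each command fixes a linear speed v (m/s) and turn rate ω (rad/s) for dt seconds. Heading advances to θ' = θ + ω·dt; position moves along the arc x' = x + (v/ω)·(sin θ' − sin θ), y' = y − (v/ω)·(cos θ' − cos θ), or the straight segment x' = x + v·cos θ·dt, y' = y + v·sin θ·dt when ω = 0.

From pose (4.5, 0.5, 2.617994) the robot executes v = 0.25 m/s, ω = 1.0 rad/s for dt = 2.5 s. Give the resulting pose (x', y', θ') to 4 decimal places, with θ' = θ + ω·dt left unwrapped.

(4.1453, 0.1848, 5.1180)

θ' = 2.6180 + 1.0·2.5 = 5.1180
R = v/ω = 0.25/1.0 = 0.2500
x' = 4.5 + 0.2500·(sin 5.1180 − sin 2.6180) = 4.1453
y' = 0.5 − 0.2500·(cos 5.1180 − cos 2.6180) = 0.1848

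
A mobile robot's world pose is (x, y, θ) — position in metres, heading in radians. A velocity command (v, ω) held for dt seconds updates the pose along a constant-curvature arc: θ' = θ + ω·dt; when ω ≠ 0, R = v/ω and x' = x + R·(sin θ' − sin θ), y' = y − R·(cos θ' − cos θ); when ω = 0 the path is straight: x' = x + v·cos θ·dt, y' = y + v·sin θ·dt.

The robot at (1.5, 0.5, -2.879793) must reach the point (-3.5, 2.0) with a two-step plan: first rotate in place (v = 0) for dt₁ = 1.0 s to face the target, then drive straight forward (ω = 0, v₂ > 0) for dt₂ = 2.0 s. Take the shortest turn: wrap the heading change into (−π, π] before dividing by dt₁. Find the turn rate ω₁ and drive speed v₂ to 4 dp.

ω₁ = -0.5533, v₂ = 2.6101

heading to target = atan2(2−0.5, -3.5−1.5) = 2.8501
Δθ = wrap(2.8501 − -2.8798) = -0.5533; ω₁ = Δθ/dt₁ = -0.5533
distance = √((-3.5−1.5)² + (2−0.5)²) = 5.2202; v₂ = distance/dt₂ = 2.6101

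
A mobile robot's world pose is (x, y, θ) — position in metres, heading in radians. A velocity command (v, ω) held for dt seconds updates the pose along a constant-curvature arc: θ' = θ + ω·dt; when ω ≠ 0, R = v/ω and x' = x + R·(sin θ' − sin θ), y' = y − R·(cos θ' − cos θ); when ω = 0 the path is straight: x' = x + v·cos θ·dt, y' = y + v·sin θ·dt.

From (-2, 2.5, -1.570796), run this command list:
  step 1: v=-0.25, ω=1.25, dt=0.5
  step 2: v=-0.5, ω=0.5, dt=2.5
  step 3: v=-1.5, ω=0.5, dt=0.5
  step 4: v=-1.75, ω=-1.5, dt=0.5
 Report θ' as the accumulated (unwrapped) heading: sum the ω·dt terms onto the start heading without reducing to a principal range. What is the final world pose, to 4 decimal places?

step 1: θ'=-0.9458 (R=-0.2000) → pose (-2.0378, 2.6170, -0.9458)
step 2: θ'=0.3042 (R=-1.0000) → pose (-3.1483, 2.9860, 0.3042)
step 3: θ'=0.5542 (R=-3.0000) → pose (-3.8285, 2.6747, 0.5542)
step 4: θ'=-0.1958 (R=1.1667) → pose (-4.6695, 2.5224, -0.1958)

(-4.6695, 2.5224, -0.1958)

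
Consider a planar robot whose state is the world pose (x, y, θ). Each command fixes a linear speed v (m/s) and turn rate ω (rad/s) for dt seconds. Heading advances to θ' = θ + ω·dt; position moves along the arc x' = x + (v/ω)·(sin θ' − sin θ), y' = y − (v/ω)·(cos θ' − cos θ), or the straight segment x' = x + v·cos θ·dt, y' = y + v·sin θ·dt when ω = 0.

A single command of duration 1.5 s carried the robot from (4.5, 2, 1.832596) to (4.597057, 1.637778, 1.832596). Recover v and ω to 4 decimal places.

v = -0.2500, ω = 0.0000

Δθ = 1.832596 − 1.832596 = 0.000000
ω = Δθ/dt = 0.000000/1.5 = 0.0000
ω = 0 → v = (Δx·cos θ + Δy·sin θ)/dt = -0.2500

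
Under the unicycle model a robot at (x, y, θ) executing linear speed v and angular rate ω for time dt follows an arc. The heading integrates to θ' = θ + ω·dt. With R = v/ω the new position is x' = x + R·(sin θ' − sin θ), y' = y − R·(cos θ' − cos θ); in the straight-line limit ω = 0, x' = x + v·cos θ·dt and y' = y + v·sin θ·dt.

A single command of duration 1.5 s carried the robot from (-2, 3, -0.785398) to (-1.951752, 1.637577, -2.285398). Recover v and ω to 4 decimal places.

Δθ = -2.285398 − -0.785398 = -1.500000
ω = Δθ/dt = -1.500000/1.5 = -1.0000
R = −Δy/(cos θ' − cos θ) = -1.0000
v = R·ω = -1.0000·-1.0000 = 1.0000

v = 1.0000, ω = -1.0000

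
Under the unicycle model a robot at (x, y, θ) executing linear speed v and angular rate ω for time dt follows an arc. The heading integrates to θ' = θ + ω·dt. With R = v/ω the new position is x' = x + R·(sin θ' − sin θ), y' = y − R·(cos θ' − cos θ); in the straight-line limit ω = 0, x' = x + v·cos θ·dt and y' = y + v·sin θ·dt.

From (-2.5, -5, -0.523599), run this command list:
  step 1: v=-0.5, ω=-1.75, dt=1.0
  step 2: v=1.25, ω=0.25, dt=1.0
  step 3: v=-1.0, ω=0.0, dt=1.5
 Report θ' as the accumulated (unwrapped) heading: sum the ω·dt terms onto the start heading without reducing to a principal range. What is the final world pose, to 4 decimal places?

(-2.5999, -4.2634, -2.0236)

step 1: θ'=-2.2736 (R=0.2857) → pose (-2.5752, -4.5679, -2.2736)
step 2: θ'=-2.0236 (R=5.0000) → pose (-3.2561, -5.6122, -2.0236)
step 3: θ'=-2.0236 (straight) → pose (-2.5999, -4.2634, -2.0236)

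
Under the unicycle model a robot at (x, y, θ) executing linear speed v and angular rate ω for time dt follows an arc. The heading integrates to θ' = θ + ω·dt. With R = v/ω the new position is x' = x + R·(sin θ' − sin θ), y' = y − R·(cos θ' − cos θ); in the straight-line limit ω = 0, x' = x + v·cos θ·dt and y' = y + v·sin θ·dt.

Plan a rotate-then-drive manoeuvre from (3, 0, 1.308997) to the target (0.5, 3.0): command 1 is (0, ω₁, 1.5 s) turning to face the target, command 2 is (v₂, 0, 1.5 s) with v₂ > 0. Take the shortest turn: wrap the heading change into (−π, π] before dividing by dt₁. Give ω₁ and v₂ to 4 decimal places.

heading to target = atan2(3−0, 0.5−3) = 2.2655
Δθ = wrap(2.2655 − 1.3090) = 0.9565; ω₁ = Δθ/dt₁ = 0.6377
distance = √((0.5−3)² + (3−0)²) = 3.9051; v₂ = distance/dt₂ = 2.6034

ω₁ = 0.6377, v₂ = 2.6034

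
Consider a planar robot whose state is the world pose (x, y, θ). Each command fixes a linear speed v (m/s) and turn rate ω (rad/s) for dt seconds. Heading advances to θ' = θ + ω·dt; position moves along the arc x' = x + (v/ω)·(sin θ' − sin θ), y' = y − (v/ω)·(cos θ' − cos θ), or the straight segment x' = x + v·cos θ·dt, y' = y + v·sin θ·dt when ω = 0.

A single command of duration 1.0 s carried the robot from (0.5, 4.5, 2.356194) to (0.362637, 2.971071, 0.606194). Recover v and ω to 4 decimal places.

v = -1.7500, ω = -1.7500

Δθ = 0.606194 − 2.356194 = -1.750000
ω = Δθ/dt = -1.750000/1.0 = -1.7500
R = −Δy/(cos θ' − cos θ) = 1.0000
v = R·ω = 1.0000·-1.7500 = -1.7500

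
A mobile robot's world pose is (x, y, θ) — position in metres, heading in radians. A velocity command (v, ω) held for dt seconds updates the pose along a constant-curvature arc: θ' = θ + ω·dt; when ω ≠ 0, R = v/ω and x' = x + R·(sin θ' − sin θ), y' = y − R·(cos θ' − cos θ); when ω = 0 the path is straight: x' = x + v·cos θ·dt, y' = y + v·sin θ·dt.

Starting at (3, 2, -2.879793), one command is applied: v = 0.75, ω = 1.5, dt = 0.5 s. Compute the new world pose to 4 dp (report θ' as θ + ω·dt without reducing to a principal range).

(2.7055, 1.7822, -2.1298)

θ' = -2.8798 + 1.5·0.5 = -2.1298
R = v/ω = 0.75/1.5 = 0.5000
x' = 3 + 0.5000·(sin -2.1298 − sin -2.8798) = 2.7055
y' = 2 − 0.5000·(cos -2.1298 − cos -2.8798) = 1.7822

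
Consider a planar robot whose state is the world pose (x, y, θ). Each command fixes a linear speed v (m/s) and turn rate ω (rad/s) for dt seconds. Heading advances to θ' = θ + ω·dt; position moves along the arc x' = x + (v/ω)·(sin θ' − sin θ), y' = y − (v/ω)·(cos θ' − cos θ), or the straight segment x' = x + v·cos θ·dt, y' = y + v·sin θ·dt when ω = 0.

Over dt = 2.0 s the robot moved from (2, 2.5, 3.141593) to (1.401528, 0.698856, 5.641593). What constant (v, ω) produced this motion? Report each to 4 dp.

Δθ = 5.641593 − 3.141593 = 2.500000
ω = Δθ/dt = 2.500000/2.0 = 1.2500
R = −Δy/(cos θ' − cos θ) = 1.0000
v = R·ω = 1.0000·1.2500 = 1.2500

v = 1.2500, ω = 1.2500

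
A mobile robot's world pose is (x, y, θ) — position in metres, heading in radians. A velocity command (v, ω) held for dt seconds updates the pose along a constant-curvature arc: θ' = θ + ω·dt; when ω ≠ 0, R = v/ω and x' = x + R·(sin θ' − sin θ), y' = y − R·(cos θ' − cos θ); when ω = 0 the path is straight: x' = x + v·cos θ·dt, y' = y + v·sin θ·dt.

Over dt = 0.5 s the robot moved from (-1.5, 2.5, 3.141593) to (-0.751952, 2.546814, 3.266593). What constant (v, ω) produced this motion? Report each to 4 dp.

v = -1.5000, ω = 0.2500

Δθ = 3.266593 − 3.141593 = 0.125000
ω = Δθ/dt = 0.125000/0.5 = 0.2500
R = Δx/(sin θ' − sin θ) = -6.0000
v = R·ω = -6.0000·0.2500 = -1.5000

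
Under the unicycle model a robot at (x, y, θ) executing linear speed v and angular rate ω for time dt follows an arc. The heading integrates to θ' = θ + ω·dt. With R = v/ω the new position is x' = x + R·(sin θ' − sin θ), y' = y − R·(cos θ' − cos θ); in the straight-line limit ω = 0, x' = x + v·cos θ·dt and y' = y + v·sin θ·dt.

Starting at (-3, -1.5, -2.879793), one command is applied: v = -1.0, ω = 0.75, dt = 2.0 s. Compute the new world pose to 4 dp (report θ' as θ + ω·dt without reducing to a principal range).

(-2.0360, 0.0410, -1.3798)

θ' = -2.8798 + 0.75·2.0 = -1.3798
R = v/ω = -1.0/0.75 = -1.3333
x' = -3 + -1.3333·(sin -1.3798 − sin -2.8798) = -2.0360
y' = -1.5 − -1.3333·(cos -1.3798 − cos -2.8798) = 0.0410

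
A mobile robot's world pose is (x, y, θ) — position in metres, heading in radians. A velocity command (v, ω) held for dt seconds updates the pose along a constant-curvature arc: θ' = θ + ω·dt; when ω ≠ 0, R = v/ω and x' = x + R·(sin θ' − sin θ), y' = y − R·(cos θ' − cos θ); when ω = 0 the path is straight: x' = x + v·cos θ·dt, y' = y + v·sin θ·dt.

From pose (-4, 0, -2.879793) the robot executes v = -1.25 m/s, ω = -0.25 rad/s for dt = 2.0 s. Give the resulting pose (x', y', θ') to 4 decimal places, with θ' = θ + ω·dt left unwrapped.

θ' = -2.8798 + -0.25·2.0 = -3.3798
R = v/ω = -1.25/-0.25 = 5.0000
x' = -4 + 5.0000·(sin -3.3798 − sin -2.8798) = -1.5261
y' = 0 − 5.0000·(cos -3.3798 − cos -2.8798) = 0.0292

(-1.5261, 0.0292, -3.3798)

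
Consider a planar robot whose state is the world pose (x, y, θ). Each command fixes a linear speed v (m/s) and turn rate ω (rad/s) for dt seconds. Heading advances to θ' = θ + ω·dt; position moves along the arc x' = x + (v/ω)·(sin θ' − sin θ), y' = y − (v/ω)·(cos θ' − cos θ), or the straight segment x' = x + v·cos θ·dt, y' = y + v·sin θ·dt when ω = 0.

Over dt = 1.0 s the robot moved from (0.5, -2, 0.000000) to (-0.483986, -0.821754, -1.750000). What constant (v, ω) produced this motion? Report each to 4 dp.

v = -1.7500, ω = -1.7500

Δθ = -1.750000 − 0.000000 = -1.750000
ω = Δθ/dt = -1.750000/1.0 = -1.7500
R = −Δy/(cos θ' − cos θ) = 1.0000
v = R·ω = 1.0000·-1.7500 = -1.7500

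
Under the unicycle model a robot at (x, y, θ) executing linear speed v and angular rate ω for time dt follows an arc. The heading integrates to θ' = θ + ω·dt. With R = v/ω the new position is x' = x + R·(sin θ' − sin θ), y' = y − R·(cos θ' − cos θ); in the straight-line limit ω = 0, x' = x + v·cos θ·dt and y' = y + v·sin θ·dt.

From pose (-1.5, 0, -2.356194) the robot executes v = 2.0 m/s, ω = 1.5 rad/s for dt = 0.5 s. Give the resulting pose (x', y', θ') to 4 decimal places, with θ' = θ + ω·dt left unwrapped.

(-1.8897, -0.8956, -1.6062)

θ' = -2.3562 + 1.5·0.5 = -1.6062
R = v/ω = 2.0/1.5 = 1.3333
x' = -1.5 + 1.3333·(sin -1.6062 − sin -2.3562) = -1.8897
y' = 0 − 1.3333·(cos -1.6062 − cos -2.3562) = -0.8956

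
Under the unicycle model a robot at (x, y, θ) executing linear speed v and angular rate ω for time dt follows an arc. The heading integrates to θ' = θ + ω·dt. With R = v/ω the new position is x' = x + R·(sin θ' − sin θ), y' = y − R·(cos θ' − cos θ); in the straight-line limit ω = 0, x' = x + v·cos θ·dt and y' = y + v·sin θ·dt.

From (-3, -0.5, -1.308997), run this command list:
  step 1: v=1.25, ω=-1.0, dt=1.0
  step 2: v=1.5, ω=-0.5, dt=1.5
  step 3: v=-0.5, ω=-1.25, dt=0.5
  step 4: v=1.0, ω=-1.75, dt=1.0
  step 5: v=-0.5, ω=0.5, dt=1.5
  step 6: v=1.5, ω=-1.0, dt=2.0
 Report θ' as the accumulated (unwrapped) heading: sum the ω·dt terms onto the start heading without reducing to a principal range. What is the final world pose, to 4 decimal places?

step 1: θ'=-2.3090 (R=-1.2500) → pose (-3.2828, -1.6647, -2.3090)
step 2: θ'=-3.0590 (R=-3.0000) → pose (-5.2543, -2.6356, -3.0590)
step 3: θ'=-3.6840 (R=0.4000) → pose (-5.0149, -2.6917, -3.6840)
step 4: θ'=-5.4340 (R=-0.5714) → pose (-5.1489, -1.8248, -5.4340)
step 5: θ'=-4.6840 (R=-1.0000) → pose (-5.3977, -2.5138, -4.6840)
step 6: θ'=-6.6840 (R=-1.5000) → pose (-3.3131, -1.0901, -6.6840)

(-3.3131, -1.0901, -6.6840)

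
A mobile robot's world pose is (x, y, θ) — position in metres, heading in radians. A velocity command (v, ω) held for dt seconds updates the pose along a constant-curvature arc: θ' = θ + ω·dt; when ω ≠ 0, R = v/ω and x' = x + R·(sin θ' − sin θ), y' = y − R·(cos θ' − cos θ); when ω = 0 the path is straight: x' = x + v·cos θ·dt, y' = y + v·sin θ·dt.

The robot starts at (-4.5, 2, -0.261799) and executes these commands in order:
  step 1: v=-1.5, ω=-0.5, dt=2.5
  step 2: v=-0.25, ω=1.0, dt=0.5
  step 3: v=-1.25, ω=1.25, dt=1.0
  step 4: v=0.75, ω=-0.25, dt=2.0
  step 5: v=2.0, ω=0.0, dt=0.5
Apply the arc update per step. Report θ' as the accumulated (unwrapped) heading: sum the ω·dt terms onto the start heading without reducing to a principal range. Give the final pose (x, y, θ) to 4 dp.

(-5.3894, 5.0038, -0.2618)

step 1: θ'=-1.5118 (R=3.0000) → pose (-6.7183, 4.7209, -1.5118)
step 2: θ'=-1.0118 (R=-0.2500) → pose (-6.7559, 4.8387, -1.0118)
step 3: θ'=0.2382 (R=-1.0000) → pose (-7.8397, 5.2802, 0.2382)
step 4: θ'=-0.2618 (R=-3.0000) → pose (-6.3554, 5.2626, -0.2618)
step 5: θ'=-0.2618 (straight) → pose (-5.3894, 5.0038, -0.2618)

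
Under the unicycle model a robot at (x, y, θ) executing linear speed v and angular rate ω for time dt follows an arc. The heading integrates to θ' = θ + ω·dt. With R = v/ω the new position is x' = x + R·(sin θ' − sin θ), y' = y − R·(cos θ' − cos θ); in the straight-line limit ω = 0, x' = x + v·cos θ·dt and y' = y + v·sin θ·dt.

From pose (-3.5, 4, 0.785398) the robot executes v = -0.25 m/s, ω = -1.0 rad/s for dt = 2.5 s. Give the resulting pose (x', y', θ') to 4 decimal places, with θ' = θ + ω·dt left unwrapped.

(-3.9242, 4.2126, -1.7146)

θ' = 0.7854 + -1.0·2.5 = -1.7146
R = v/ω = -0.25/-1.0 = 0.2500
x' = -3.5 + 0.2500·(sin -1.7146 − sin 0.7854) = -3.9242
y' = 4 − 0.2500·(cos -1.7146 − cos 0.7854) = 4.2126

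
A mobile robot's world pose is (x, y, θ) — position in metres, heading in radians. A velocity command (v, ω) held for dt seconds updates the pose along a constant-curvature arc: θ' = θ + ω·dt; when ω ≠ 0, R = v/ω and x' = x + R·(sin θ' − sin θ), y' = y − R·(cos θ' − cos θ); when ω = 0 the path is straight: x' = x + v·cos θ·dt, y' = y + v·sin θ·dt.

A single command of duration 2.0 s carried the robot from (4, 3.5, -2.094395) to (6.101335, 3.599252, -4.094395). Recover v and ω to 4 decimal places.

Δθ = -4.094395 − -2.094395 = -2.000000
ω = Δθ/dt = -2.000000/2.0 = -1.0000
R = Δx/(sin θ' − sin θ) = 1.2500
v = R·ω = 1.2500·-1.0000 = -1.2500

v = -1.2500, ω = -1.0000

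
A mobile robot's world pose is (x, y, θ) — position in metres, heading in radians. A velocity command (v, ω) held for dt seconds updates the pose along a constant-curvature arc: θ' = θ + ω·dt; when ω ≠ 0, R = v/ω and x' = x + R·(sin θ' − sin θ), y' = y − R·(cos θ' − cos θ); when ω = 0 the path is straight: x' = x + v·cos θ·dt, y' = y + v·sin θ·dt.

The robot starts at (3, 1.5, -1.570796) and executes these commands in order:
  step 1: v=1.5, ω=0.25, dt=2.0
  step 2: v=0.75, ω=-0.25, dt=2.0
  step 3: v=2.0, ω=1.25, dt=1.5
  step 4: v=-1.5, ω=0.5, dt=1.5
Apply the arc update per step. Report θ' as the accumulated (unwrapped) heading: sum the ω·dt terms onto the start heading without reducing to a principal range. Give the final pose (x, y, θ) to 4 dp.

(4.4711, -5.7219, 1.0542)

step 1: θ'=-1.0708 (R=6.0000) → pose (3.7345, -1.3766, -1.0708)
step 2: θ'=-1.5708 (R=-3.0000) → pose (4.1018, -2.8148, -1.5708)
step 3: θ'=0.3042 (R=1.6000) → pose (6.1810, -4.3414, 0.3042)
step 4: θ'=1.0542 (R=-3.0000) → pose (4.4711, -5.7219, 1.0542)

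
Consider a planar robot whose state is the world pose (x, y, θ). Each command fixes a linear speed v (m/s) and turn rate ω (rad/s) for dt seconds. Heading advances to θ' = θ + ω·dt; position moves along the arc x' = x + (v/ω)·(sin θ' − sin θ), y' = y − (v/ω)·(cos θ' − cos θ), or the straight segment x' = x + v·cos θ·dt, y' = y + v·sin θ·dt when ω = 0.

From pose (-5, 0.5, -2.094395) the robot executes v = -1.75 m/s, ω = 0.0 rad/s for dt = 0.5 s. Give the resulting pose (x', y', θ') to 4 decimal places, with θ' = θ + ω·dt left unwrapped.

(-4.5625, 1.2578, -2.0944)

θ' = -2.0944 + 0.0·0.5 = -2.0944
ω = 0 → straight: x' = -5 + -1.75·cos(-2.0944)·0.5 = -4.5625
y' = 0.5 + -1.75·sin(-2.0944)·0.5 = 1.2578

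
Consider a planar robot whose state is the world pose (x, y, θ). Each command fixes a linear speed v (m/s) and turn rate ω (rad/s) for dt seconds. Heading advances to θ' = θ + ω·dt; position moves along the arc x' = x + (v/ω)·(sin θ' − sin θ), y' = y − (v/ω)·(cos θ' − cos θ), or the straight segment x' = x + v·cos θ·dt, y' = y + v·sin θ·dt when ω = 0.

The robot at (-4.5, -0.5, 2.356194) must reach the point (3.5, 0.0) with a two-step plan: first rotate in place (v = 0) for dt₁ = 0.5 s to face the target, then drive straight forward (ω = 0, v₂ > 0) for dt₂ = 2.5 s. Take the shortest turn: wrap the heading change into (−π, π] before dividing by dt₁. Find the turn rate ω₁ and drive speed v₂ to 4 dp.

ω₁ = -4.5876, v₂ = 3.2062

heading to target = atan2(0−-0.5, 3.5−-4.5) = 0.0624
Δθ = wrap(0.0624 − 2.3562) = -2.2938; ω₁ = Δθ/dt₁ = -4.5876
distance = √((3.5−-4.5)² + (0−-0.5)²) = 8.0156; v₂ = distance/dt₂ = 3.2062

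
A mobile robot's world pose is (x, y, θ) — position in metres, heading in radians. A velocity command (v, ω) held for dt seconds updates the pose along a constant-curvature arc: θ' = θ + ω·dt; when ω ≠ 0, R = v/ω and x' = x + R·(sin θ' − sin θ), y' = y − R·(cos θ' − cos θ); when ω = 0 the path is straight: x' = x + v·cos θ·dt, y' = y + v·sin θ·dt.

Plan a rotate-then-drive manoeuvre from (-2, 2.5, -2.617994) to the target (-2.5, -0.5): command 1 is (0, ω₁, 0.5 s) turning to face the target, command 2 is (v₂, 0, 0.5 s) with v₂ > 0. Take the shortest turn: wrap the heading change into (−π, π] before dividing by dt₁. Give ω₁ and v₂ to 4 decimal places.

heading to target = atan2(-0.5−2.5, -2.5−-2) = -1.7359
Δθ = wrap(-1.7359 − -2.6180) = 0.8820; ω₁ = Δθ/dt₁ = 1.7641
distance = √((-2.5−-2)² + (-0.5−2.5)²) = 3.0414; v₂ = distance/dt₂ = 6.0828

ω₁ = 1.7641, v₂ = 6.0828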